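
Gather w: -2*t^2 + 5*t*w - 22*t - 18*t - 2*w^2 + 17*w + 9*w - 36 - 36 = -2*t^2 - 40*t - 2*w^2 + w*(5*t + 26) - 72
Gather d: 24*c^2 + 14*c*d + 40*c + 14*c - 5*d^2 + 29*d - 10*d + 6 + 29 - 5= 24*c^2 + 54*c - 5*d^2 + d*(14*c + 19) + 30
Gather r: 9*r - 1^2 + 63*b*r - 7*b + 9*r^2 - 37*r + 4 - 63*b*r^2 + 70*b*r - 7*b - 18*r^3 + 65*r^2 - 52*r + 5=-14*b - 18*r^3 + r^2*(74 - 63*b) + r*(133*b - 80) + 8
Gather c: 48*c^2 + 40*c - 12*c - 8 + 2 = 48*c^2 + 28*c - 6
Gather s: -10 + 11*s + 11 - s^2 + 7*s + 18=-s^2 + 18*s + 19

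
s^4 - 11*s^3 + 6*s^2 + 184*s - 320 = (s - 8)*(s - 5)*(s - 2)*(s + 4)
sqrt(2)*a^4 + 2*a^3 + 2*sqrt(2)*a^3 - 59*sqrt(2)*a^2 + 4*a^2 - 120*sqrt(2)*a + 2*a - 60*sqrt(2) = (a + 1)*(a - 5*sqrt(2))*(a + 6*sqrt(2))*(sqrt(2)*a + sqrt(2))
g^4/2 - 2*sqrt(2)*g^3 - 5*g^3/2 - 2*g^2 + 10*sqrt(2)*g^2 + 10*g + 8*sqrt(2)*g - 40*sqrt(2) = (g/2 + 1)*(g - 5)*(g - 2)*(g - 4*sqrt(2))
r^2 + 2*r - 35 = (r - 5)*(r + 7)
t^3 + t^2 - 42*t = t*(t - 6)*(t + 7)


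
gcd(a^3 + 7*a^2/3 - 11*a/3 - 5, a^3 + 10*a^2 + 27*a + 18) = a^2 + 4*a + 3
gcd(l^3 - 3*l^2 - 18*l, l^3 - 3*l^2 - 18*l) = l^3 - 3*l^2 - 18*l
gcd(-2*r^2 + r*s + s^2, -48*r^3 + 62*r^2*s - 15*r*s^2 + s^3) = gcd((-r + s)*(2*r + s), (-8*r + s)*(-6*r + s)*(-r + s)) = r - s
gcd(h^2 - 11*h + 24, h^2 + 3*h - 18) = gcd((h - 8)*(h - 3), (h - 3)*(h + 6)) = h - 3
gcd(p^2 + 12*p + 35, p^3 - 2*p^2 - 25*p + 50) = p + 5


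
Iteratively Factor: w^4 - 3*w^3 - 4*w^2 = (w)*(w^3 - 3*w^2 - 4*w) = w^2*(w^2 - 3*w - 4) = w^2*(w - 4)*(w + 1)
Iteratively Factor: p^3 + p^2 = (p)*(p^2 + p) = p*(p + 1)*(p)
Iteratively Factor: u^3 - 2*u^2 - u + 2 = (u - 2)*(u^2 - 1) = (u - 2)*(u + 1)*(u - 1)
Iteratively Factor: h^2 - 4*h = (h - 4)*(h)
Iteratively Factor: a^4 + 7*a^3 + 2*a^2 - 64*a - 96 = (a + 4)*(a^3 + 3*a^2 - 10*a - 24) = (a + 2)*(a + 4)*(a^2 + a - 12) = (a + 2)*(a + 4)^2*(a - 3)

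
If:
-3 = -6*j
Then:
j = 1/2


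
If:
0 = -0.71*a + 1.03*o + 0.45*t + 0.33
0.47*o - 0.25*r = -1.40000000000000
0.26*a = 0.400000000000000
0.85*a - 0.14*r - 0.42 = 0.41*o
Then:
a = 1.54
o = 0.15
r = 5.89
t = 1.34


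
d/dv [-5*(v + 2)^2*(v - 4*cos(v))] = 5*(v + 2)*(-2*v - (v + 2)*(4*sin(v) + 1) + 8*cos(v))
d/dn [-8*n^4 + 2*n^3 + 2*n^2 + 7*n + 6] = -32*n^3 + 6*n^2 + 4*n + 7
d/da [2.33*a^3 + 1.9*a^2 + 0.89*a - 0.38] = 6.99*a^2 + 3.8*a + 0.89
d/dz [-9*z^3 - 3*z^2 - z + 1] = -27*z^2 - 6*z - 1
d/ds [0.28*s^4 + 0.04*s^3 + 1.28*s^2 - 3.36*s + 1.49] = 1.12*s^3 + 0.12*s^2 + 2.56*s - 3.36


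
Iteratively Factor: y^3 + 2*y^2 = (y)*(y^2 + 2*y) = y^2*(y + 2)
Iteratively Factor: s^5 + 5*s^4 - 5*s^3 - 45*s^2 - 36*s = (s - 3)*(s^4 + 8*s^3 + 19*s^2 + 12*s) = (s - 3)*(s + 3)*(s^3 + 5*s^2 + 4*s) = (s - 3)*(s + 1)*(s + 3)*(s^2 + 4*s) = s*(s - 3)*(s + 1)*(s + 3)*(s + 4)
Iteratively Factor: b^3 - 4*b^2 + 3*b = (b)*(b^2 - 4*b + 3) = b*(b - 3)*(b - 1)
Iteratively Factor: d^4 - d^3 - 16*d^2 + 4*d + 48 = (d + 2)*(d^3 - 3*d^2 - 10*d + 24) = (d + 2)*(d + 3)*(d^2 - 6*d + 8) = (d - 2)*(d + 2)*(d + 3)*(d - 4)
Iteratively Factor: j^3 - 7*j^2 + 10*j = (j - 5)*(j^2 - 2*j) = (j - 5)*(j - 2)*(j)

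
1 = 1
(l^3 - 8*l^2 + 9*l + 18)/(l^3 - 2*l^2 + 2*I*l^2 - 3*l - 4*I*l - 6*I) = (l - 6)/(l + 2*I)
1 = 1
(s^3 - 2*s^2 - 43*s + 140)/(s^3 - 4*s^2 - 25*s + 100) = (s + 7)/(s + 5)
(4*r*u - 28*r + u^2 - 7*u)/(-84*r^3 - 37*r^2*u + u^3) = (7 - u)/(21*r^2 + 4*r*u - u^2)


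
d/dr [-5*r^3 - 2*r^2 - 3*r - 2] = -15*r^2 - 4*r - 3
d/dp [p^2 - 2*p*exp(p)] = -2*p*exp(p) + 2*p - 2*exp(p)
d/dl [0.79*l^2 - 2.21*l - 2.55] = 1.58*l - 2.21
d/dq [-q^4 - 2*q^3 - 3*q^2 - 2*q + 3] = -4*q^3 - 6*q^2 - 6*q - 2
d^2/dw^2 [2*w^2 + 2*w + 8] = 4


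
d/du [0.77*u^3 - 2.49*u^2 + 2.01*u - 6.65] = 2.31*u^2 - 4.98*u + 2.01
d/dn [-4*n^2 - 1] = -8*n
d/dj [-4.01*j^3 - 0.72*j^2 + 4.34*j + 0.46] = -12.03*j^2 - 1.44*j + 4.34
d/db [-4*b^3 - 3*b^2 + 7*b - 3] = -12*b^2 - 6*b + 7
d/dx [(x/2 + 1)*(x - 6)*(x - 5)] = 3*x^2/2 - 9*x + 4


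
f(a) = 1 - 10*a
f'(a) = -10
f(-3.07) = 31.70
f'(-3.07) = -10.00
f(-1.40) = 15.00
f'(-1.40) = -10.00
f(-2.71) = 28.10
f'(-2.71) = -10.00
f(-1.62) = 17.20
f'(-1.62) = -10.00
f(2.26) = -21.60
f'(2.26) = -10.00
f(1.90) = -18.00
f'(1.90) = -10.00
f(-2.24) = 23.40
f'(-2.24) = -10.00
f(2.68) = -25.80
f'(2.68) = -10.00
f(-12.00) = 121.00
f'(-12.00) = -10.00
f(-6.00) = 61.00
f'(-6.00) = -10.00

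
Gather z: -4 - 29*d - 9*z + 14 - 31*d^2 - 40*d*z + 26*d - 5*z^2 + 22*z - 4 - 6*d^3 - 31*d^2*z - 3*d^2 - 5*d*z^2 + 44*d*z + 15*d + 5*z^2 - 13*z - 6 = -6*d^3 - 34*d^2 - 5*d*z^2 + 12*d + z*(-31*d^2 + 4*d)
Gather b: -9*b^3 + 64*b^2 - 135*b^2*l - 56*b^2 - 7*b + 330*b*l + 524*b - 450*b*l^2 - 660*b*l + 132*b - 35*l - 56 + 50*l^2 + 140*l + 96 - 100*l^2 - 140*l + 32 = -9*b^3 + b^2*(8 - 135*l) + b*(-450*l^2 - 330*l + 649) - 50*l^2 - 35*l + 72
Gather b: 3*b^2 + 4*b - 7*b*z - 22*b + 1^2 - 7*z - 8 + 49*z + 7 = 3*b^2 + b*(-7*z - 18) + 42*z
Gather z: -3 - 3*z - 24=-3*z - 27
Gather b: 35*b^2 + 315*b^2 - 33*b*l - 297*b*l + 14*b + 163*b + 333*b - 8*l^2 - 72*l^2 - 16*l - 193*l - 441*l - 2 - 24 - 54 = 350*b^2 + b*(510 - 330*l) - 80*l^2 - 650*l - 80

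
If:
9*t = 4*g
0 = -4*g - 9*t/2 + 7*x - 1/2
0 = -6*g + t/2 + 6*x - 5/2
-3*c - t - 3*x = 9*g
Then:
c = 3119/240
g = -261/80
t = -29/20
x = -109/40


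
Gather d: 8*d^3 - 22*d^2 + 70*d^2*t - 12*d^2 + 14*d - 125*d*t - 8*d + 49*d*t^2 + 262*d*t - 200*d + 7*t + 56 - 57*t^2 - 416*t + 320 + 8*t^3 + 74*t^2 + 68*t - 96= 8*d^3 + d^2*(70*t - 34) + d*(49*t^2 + 137*t - 194) + 8*t^3 + 17*t^2 - 341*t + 280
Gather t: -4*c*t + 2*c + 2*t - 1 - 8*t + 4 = 2*c + t*(-4*c - 6) + 3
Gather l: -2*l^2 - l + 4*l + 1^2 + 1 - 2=-2*l^2 + 3*l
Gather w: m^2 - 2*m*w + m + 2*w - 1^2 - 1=m^2 + m + w*(2 - 2*m) - 2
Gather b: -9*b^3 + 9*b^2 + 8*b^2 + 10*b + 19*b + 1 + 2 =-9*b^3 + 17*b^2 + 29*b + 3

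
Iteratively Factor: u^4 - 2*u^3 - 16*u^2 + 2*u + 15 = (u - 5)*(u^3 + 3*u^2 - u - 3) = (u - 5)*(u - 1)*(u^2 + 4*u + 3) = (u - 5)*(u - 1)*(u + 3)*(u + 1)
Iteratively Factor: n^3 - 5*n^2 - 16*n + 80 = (n - 5)*(n^2 - 16) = (n - 5)*(n - 4)*(n + 4)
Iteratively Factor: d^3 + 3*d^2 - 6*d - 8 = (d + 1)*(d^2 + 2*d - 8) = (d - 2)*(d + 1)*(d + 4)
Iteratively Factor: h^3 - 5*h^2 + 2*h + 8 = (h - 4)*(h^2 - h - 2) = (h - 4)*(h + 1)*(h - 2)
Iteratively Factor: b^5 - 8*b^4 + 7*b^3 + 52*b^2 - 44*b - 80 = (b - 2)*(b^4 - 6*b^3 - 5*b^2 + 42*b + 40) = (b - 5)*(b - 2)*(b^3 - b^2 - 10*b - 8) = (b - 5)*(b - 2)*(b + 2)*(b^2 - 3*b - 4) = (b - 5)*(b - 2)*(b + 1)*(b + 2)*(b - 4)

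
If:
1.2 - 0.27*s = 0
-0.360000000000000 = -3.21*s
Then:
No Solution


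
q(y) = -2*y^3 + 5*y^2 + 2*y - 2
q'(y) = -6*y^2 + 10*y + 2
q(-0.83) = 0.93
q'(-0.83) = -10.43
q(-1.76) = 20.87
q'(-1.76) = -34.19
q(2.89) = -2.73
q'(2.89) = -19.21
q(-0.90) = 1.71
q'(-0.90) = -11.86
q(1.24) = 4.35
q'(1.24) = 5.17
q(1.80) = 6.14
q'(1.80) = 0.56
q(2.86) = -2.17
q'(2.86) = -18.48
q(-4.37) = 251.65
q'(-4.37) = -156.28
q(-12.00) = 4150.00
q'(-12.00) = -982.00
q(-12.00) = 4150.00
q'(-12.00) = -982.00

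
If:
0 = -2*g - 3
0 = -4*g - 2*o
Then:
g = -3/2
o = 3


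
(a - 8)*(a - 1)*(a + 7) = a^3 - 2*a^2 - 55*a + 56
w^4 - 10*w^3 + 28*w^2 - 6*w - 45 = (w - 5)*(w - 3)^2*(w + 1)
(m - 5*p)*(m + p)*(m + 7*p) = m^3 + 3*m^2*p - 33*m*p^2 - 35*p^3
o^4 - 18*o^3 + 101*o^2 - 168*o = o*(o - 8)*(o - 7)*(o - 3)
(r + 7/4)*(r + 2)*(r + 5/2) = r^3 + 25*r^2/4 + 103*r/8 + 35/4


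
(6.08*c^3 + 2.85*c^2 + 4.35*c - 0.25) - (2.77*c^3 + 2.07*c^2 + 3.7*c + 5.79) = 3.31*c^3 + 0.78*c^2 + 0.649999999999999*c - 6.04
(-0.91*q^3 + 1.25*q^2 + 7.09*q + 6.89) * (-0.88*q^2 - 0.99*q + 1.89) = 0.8008*q^5 - 0.1991*q^4 - 9.1966*q^3 - 10.7198*q^2 + 6.579*q + 13.0221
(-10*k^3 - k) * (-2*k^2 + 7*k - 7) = 20*k^5 - 70*k^4 + 72*k^3 - 7*k^2 + 7*k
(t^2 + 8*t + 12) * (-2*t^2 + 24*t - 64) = -2*t^4 + 8*t^3 + 104*t^2 - 224*t - 768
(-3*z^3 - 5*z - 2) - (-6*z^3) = 3*z^3 - 5*z - 2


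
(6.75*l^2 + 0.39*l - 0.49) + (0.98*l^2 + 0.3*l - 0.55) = 7.73*l^2 + 0.69*l - 1.04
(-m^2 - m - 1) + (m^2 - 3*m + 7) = 6 - 4*m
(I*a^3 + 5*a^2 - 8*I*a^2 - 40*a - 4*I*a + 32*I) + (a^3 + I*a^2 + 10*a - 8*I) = a^3 + I*a^3 + 5*a^2 - 7*I*a^2 - 30*a - 4*I*a + 24*I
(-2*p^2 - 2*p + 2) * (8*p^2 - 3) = -16*p^4 - 16*p^3 + 22*p^2 + 6*p - 6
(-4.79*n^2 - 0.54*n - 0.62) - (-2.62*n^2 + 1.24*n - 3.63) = -2.17*n^2 - 1.78*n + 3.01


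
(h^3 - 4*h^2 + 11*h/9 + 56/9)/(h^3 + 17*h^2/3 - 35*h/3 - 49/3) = (h - 8/3)/(h + 7)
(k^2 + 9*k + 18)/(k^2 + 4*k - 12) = (k + 3)/(k - 2)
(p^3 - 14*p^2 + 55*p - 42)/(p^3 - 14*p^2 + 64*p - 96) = (p^2 - 8*p + 7)/(p^2 - 8*p + 16)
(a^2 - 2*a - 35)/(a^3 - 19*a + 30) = (a - 7)/(a^2 - 5*a + 6)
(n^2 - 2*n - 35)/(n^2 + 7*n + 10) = (n - 7)/(n + 2)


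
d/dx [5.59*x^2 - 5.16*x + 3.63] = 11.18*x - 5.16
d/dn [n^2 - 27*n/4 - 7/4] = 2*n - 27/4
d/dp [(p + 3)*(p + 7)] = 2*p + 10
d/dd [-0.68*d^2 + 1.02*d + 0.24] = 1.02 - 1.36*d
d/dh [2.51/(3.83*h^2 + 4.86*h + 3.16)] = (-19.2266*h - 12.1986)/(3.83*h^2 + 4.86*h + 3.16)^2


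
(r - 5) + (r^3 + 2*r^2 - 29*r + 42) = r^3 + 2*r^2 - 28*r + 37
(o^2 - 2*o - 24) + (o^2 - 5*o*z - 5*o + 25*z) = 2*o^2 - 5*o*z - 7*o + 25*z - 24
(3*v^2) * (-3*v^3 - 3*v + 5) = -9*v^5 - 9*v^3 + 15*v^2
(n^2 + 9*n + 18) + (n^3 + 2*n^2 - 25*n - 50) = n^3 + 3*n^2 - 16*n - 32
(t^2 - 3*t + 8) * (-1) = -t^2 + 3*t - 8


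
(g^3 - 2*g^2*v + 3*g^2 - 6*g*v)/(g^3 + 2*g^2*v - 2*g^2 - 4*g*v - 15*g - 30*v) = g*(g - 2*v)/(g^2 + 2*g*v - 5*g - 10*v)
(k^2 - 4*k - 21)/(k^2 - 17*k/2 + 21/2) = 2*(k + 3)/(2*k - 3)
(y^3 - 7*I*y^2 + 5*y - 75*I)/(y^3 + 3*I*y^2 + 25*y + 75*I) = (y - 5*I)/(y + 5*I)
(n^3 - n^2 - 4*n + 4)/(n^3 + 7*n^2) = (n^3 - n^2 - 4*n + 4)/(n^2*(n + 7))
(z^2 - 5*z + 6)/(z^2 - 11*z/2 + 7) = 2*(z - 3)/(2*z - 7)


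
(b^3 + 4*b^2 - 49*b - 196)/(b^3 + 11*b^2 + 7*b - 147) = (b^2 - 3*b - 28)/(b^2 + 4*b - 21)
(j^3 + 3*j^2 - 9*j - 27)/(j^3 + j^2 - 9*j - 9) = (j + 3)/(j + 1)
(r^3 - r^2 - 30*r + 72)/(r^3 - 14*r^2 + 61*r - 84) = (r + 6)/(r - 7)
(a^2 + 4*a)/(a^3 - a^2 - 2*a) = (a + 4)/(a^2 - a - 2)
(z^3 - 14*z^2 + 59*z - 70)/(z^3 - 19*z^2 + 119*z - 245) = (z - 2)/(z - 7)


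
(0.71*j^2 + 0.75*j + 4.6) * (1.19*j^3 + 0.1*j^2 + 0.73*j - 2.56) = 0.8449*j^5 + 0.9635*j^4 + 6.0673*j^3 - 0.8101*j^2 + 1.438*j - 11.776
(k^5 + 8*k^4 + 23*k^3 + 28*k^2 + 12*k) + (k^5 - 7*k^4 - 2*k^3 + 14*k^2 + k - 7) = 2*k^5 + k^4 + 21*k^3 + 42*k^2 + 13*k - 7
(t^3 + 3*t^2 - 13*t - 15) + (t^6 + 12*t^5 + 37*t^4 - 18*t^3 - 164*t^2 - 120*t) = t^6 + 12*t^5 + 37*t^4 - 17*t^3 - 161*t^2 - 133*t - 15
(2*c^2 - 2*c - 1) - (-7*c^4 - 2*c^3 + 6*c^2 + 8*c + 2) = 7*c^4 + 2*c^3 - 4*c^2 - 10*c - 3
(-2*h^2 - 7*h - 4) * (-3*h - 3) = 6*h^3 + 27*h^2 + 33*h + 12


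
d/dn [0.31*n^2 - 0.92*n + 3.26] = 0.62*n - 0.92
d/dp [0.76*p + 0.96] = 0.760000000000000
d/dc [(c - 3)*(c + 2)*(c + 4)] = 3*c^2 + 6*c - 10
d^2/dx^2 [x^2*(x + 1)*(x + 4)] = 12*x^2 + 30*x + 8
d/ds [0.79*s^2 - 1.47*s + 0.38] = 1.58*s - 1.47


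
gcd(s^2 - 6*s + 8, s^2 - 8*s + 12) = s - 2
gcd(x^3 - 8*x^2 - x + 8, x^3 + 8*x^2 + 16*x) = 1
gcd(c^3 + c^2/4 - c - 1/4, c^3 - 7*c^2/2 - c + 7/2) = c^2 - 1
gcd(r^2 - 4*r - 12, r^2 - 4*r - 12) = r^2 - 4*r - 12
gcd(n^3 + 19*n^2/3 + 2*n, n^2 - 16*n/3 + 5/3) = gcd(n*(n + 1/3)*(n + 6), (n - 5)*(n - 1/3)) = 1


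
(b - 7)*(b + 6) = b^2 - b - 42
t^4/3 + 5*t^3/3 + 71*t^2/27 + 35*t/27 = t*(t/3 + 1/3)*(t + 5/3)*(t + 7/3)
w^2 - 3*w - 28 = (w - 7)*(w + 4)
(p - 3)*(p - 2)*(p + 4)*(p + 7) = p^4 + 6*p^3 - 21*p^2 - 74*p + 168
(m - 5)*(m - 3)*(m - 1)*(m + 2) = m^4 - 7*m^3 + 5*m^2 + 31*m - 30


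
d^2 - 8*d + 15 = (d - 5)*(d - 3)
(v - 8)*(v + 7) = v^2 - v - 56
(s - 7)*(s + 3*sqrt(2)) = s^2 - 7*s + 3*sqrt(2)*s - 21*sqrt(2)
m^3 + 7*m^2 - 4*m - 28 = (m - 2)*(m + 2)*(m + 7)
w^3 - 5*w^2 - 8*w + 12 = (w - 6)*(w - 1)*(w + 2)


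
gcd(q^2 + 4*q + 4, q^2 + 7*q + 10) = q + 2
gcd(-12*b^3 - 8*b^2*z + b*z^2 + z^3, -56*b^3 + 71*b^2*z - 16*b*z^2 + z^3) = 1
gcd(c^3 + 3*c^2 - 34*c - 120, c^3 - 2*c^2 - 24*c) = c^2 - 2*c - 24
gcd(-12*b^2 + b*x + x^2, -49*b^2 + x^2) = 1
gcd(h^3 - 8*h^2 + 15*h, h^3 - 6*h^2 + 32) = 1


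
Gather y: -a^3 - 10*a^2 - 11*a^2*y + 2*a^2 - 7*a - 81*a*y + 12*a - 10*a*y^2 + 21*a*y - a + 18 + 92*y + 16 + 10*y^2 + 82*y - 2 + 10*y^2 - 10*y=-a^3 - 8*a^2 + 4*a + y^2*(20 - 10*a) + y*(-11*a^2 - 60*a + 164) + 32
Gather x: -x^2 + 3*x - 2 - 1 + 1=-x^2 + 3*x - 2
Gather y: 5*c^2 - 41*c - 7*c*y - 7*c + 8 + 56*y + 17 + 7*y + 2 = 5*c^2 - 48*c + y*(63 - 7*c) + 27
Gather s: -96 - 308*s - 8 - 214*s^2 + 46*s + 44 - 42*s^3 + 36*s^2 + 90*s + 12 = -42*s^3 - 178*s^2 - 172*s - 48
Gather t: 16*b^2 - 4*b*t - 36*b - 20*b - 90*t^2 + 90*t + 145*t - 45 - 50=16*b^2 - 56*b - 90*t^2 + t*(235 - 4*b) - 95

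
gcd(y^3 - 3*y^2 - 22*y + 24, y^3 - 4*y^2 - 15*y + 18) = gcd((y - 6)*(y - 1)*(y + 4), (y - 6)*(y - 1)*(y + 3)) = y^2 - 7*y + 6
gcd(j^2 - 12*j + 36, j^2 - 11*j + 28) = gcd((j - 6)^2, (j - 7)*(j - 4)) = 1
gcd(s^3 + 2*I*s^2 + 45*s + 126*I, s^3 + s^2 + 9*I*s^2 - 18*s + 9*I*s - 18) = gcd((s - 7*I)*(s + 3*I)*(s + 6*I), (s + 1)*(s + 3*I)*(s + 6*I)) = s^2 + 9*I*s - 18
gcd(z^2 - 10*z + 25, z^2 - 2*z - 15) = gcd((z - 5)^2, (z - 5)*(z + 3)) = z - 5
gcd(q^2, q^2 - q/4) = q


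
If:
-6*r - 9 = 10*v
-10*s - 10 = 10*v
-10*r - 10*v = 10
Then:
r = -1/4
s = -1/4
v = -3/4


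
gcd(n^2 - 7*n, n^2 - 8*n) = n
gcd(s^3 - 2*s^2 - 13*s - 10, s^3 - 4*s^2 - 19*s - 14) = s^2 + 3*s + 2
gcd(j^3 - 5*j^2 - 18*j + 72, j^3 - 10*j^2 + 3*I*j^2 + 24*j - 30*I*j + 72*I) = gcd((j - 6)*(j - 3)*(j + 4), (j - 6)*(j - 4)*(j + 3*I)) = j - 6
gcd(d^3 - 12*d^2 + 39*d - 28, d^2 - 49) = d - 7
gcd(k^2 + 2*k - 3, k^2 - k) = k - 1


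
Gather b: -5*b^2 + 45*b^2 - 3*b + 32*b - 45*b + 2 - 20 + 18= 40*b^2 - 16*b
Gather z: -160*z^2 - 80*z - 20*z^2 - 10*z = -180*z^2 - 90*z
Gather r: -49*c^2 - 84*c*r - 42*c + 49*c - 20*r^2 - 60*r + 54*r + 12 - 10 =-49*c^2 + 7*c - 20*r^2 + r*(-84*c - 6) + 2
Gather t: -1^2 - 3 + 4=0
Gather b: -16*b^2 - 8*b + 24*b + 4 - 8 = -16*b^2 + 16*b - 4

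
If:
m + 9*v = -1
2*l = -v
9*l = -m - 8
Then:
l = -7/27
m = -17/3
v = 14/27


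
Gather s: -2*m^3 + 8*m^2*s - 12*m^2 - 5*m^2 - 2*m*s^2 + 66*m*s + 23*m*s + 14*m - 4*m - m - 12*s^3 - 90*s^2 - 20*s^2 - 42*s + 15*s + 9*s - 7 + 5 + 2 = -2*m^3 - 17*m^2 + 9*m - 12*s^3 + s^2*(-2*m - 110) + s*(8*m^2 + 89*m - 18)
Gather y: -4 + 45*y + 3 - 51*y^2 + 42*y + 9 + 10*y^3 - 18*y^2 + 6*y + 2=10*y^3 - 69*y^2 + 93*y + 10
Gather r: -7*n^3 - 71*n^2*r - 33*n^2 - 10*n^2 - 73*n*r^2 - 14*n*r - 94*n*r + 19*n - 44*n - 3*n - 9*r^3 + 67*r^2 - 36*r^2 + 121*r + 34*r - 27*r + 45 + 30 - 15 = -7*n^3 - 43*n^2 - 28*n - 9*r^3 + r^2*(31 - 73*n) + r*(-71*n^2 - 108*n + 128) + 60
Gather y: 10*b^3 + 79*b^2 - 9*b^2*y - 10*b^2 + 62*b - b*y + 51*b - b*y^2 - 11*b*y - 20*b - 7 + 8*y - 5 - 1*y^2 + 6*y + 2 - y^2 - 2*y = 10*b^3 + 69*b^2 + 93*b + y^2*(-b - 2) + y*(-9*b^2 - 12*b + 12) - 10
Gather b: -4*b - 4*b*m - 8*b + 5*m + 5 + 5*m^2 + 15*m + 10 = b*(-4*m - 12) + 5*m^2 + 20*m + 15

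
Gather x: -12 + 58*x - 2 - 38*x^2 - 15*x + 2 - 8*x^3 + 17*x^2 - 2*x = -8*x^3 - 21*x^2 + 41*x - 12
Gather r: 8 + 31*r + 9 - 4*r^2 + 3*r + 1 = -4*r^2 + 34*r + 18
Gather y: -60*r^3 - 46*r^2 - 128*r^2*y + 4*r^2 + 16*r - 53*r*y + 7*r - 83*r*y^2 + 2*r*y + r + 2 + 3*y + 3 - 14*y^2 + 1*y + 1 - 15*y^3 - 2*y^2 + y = -60*r^3 - 42*r^2 + 24*r - 15*y^3 + y^2*(-83*r - 16) + y*(-128*r^2 - 51*r + 5) + 6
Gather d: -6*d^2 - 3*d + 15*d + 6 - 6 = -6*d^2 + 12*d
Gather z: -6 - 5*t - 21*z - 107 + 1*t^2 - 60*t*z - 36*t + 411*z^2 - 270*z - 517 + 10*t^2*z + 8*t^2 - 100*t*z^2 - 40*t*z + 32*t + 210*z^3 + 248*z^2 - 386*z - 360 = 9*t^2 - 9*t + 210*z^3 + z^2*(659 - 100*t) + z*(10*t^2 - 100*t - 677) - 990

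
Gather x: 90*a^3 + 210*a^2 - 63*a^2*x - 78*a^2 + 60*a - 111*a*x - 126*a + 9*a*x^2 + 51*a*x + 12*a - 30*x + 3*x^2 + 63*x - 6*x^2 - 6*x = 90*a^3 + 132*a^2 - 54*a + x^2*(9*a - 3) + x*(-63*a^2 - 60*a + 27)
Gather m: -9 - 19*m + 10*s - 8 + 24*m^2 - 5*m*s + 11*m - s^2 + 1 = 24*m^2 + m*(-5*s - 8) - s^2 + 10*s - 16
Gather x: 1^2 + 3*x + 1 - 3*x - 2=0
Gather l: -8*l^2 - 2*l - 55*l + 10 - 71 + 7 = -8*l^2 - 57*l - 54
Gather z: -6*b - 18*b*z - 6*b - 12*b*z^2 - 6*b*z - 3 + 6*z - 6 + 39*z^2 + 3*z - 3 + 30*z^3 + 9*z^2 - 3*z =-12*b + 30*z^3 + z^2*(48 - 12*b) + z*(6 - 24*b) - 12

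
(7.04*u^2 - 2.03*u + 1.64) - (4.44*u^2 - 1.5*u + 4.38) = 2.6*u^2 - 0.53*u - 2.74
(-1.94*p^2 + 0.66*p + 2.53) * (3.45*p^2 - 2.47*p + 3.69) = -6.693*p^4 + 7.0688*p^3 - 0.0602999999999998*p^2 - 3.8137*p + 9.3357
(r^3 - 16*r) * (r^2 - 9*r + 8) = r^5 - 9*r^4 - 8*r^3 + 144*r^2 - 128*r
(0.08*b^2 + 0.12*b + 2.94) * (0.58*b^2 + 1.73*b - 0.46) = 0.0464*b^4 + 0.208*b^3 + 1.876*b^2 + 5.031*b - 1.3524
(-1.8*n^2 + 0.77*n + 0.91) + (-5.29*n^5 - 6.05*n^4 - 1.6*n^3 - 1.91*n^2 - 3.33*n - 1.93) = -5.29*n^5 - 6.05*n^4 - 1.6*n^3 - 3.71*n^2 - 2.56*n - 1.02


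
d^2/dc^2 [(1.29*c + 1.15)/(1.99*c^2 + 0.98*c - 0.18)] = ((1.29*c + 1.15)*(3.98*c + 0.98)*(7.96*c + 1.96) - (15.4026*c + 7.1054)*(1.99*c^2 + 0.98*c - 0.18))/(1.99*c^2 + 0.98*c - 0.18)^3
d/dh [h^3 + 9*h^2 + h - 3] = 3*h^2 + 18*h + 1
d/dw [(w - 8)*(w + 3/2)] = 2*w - 13/2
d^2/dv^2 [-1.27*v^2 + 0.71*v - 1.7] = -2.54000000000000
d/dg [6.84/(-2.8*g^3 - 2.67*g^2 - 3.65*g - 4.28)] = (57.456*g^2 + 36.5256*g + 24.966)/(2.8*g^3 + 2.67*g^2 + 3.65*g + 4.28)^2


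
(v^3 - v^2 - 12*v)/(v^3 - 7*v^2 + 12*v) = (v + 3)/(v - 3)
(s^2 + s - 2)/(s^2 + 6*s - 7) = (s + 2)/(s + 7)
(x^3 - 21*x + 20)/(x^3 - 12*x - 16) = (-x^3 + 21*x - 20)/(-x^3 + 12*x + 16)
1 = 1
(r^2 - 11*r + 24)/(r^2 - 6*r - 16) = (r - 3)/(r + 2)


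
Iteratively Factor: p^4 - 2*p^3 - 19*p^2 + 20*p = (p - 5)*(p^3 + 3*p^2 - 4*p) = p*(p - 5)*(p^2 + 3*p - 4) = p*(p - 5)*(p + 4)*(p - 1)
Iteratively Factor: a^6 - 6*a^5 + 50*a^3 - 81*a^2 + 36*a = (a)*(a^5 - 6*a^4 + 50*a^2 - 81*a + 36) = a*(a - 4)*(a^4 - 2*a^3 - 8*a^2 + 18*a - 9) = a*(a - 4)*(a - 1)*(a^3 - a^2 - 9*a + 9) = a*(a - 4)*(a - 1)*(a + 3)*(a^2 - 4*a + 3) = a*(a - 4)*(a - 1)^2*(a + 3)*(a - 3)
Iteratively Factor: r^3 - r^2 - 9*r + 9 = (r + 3)*(r^2 - 4*r + 3) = (r - 1)*(r + 3)*(r - 3)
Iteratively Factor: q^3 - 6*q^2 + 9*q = (q - 3)*(q^2 - 3*q) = q*(q - 3)*(q - 3)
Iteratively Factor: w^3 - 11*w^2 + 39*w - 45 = (w - 5)*(w^2 - 6*w + 9) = (w - 5)*(w - 3)*(w - 3)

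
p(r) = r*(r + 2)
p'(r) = 2*r + 2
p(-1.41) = -0.83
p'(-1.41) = -0.82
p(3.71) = 21.18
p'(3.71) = 9.42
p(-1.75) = -0.44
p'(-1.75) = -1.50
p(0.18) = 0.39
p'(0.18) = 2.36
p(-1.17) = -0.97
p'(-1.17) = -0.34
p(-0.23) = -0.41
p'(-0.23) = 1.54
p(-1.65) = -0.58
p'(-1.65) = -1.30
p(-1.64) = -0.59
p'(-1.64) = -1.28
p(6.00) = 48.00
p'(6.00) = 14.00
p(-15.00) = 195.00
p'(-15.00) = -28.00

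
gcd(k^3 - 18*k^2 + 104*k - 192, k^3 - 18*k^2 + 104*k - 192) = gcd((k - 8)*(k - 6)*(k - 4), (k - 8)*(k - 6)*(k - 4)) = k^3 - 18*k^2 + 104*k - 192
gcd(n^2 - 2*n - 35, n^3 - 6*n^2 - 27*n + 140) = n^2 - 2*n - 35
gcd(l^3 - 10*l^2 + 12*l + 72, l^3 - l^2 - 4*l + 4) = l + 2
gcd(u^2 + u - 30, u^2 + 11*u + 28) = 1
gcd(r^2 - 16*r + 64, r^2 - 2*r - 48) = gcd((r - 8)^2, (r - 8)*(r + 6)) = r - 8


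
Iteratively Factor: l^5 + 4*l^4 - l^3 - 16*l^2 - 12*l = (l + 2)*(l^4 + 2*l^3 - 5*l^2 - 6*l) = (l + 1)*(l + 2)*(l^3 + l^2 - 6*l) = (l + 1)*(l + 2)*(l + 3)*(l^2 - 2*l) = (l - 2)*(l + 1)*(l + 2)*(l + 3)*(l)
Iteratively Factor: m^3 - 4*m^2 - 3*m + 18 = (m - 3)*(m^2 - m - 6) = (m - 3)^2*(m + 2)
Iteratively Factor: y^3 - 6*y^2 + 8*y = (y - 2)*(y^2 - 4*y) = y*(y - 2)*(y - 4)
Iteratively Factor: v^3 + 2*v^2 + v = (v + 1)*(v^2 + v) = (v + 1)^2*(v)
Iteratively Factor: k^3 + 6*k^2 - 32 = (k - 2)*(k^2 + 8*k + 16) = (k - 2)*(k + 4)*(k + 4)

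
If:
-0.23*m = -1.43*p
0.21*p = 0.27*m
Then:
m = 0.00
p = 0.00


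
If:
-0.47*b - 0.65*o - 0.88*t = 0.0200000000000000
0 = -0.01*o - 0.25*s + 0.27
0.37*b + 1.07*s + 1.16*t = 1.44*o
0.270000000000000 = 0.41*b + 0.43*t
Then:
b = 2.02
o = 0.27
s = 1.07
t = -1.30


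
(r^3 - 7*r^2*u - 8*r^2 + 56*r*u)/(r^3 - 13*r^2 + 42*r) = (r^2 - 7*r*u - 8*r + 56*u)/(r^2 - 13*r + 42)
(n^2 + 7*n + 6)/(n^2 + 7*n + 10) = (n^2 + 7*n + 6)/(n^2 + 7*n + 10)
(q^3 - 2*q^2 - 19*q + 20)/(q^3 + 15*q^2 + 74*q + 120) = (q^2 - 6*q + 5)/(q^2 + 11*q + 30)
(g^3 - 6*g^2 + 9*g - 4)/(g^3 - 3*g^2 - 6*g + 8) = (g - 1)/(g + 2)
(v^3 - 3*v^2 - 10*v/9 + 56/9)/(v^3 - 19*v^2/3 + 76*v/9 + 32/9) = (9*v^3 - 27*v^2 - 10*v + 56)/(9*v^3 - 57*v^2 + 76*v + 32)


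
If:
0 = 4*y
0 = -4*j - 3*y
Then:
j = 0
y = 0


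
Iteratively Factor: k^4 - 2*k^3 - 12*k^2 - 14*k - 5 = (k - 5)*(k^3 + 3*k^2 + 3*k + 1) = (k - 5)*(k + 1)*(k^2 + 2*k + 1) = (k - 5)*(k + 1)^2*(k + 1)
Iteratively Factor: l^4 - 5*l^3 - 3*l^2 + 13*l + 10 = (l - 5)*(l^3 - 3*l - 2) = (l - 5)*(l - 2)*(l^2 + 2*l + 1) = (l - 5)*(l - 2)*(l + 1)*(l + 1)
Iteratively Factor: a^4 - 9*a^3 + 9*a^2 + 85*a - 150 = (a - 2)*(a^3 - 7*a^2 - 5*a + 75) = (a - 2)*(a + 3)*(a^2 - 10*a + 25) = (a - 5)*(a - 2)*(a + 3)*(a - 5)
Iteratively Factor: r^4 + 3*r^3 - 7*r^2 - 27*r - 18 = (r - 3)*(r^3 + 6*r^2 + 11*r + 6) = (r - 3)*(r + 3)*(r^2 + 3*r + 2) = (r - 3)*(r + 2)*(r + 3)*(r + 1)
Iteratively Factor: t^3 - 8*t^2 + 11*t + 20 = (t - 4)*(t^2 - 4*t - 5) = (t - 4)*(t + 1)*(t - 5)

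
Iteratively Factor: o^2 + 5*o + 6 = (o + 2)*(o + 3)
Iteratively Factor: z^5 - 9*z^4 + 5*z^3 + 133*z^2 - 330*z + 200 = (z - 2)*(z^4 - 7*z^3 - 9*z^2 + 115*z - 100) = (z - 2)*(z + 4)*(z^3 - 11*z^2 + 35*z - 25) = (z - 5)*(z - 2)*(z + 4)*(z^2 - 6*z + 5) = (z - 5)^2*(z - 2)*(z + 4)*(z - 1)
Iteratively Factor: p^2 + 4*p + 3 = (p + 1)*(p + 3)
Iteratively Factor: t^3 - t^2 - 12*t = (t)*(t^2 - t - 12) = t*(t - 4)*(t + 3)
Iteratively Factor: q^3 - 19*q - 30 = (q + 2)*(q^2 - 2*q - 15) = (q - 5)*(q + 2)*(q + 3)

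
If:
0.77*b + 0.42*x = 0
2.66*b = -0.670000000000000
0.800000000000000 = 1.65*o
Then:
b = -0.25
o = 0.48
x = 0.46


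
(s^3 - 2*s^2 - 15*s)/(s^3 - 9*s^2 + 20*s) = (s + 3)/(s - 4)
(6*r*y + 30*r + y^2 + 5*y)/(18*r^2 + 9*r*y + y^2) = (y + 5)/(3*r + y)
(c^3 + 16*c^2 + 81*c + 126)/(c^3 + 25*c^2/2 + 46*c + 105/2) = 2*(c + 6)/(2*c + 5)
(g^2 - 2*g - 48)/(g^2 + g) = (g^2 - 2*g - 48)/(g*(g + 1))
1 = 1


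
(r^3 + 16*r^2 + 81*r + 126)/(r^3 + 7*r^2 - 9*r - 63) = (r + 6)/(r - 3)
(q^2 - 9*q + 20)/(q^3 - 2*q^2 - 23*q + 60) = (q - 5)/(q^2 + 2*q - 15)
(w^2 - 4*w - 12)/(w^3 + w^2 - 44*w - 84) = (w - 6)/(w^2 - w - 42)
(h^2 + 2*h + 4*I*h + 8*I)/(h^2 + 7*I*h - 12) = (h + 2)/(h + 3*I)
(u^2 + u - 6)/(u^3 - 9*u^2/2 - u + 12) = 2*(u + 3)/(2*u^2 - 5*u - 12)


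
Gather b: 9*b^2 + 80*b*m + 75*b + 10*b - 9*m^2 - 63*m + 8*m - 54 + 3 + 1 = 9*b^2 + b*(80*m + 85) - 9*m^2 - 55*m - 50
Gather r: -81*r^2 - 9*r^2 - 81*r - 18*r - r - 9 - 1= -90*r^2 - 100*r - 10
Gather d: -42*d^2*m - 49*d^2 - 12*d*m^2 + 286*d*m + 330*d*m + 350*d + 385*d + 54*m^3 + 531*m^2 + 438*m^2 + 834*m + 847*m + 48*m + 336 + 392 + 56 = d^2*(-42*m - 49) + d*(-12*m^2 + 616*m + 735) + 54*m^3 + 969*m^2 + 1729*m + 784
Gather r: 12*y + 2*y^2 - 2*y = 2*y^2 + 10*y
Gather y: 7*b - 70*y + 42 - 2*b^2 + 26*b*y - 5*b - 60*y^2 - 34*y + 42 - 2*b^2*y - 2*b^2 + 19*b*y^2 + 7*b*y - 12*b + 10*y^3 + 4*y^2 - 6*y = -4*b^2 - 10*b + 10*y^3 + y^2*(19*b - 56) + y*(-2*b^2 + 33*b - 110) + 84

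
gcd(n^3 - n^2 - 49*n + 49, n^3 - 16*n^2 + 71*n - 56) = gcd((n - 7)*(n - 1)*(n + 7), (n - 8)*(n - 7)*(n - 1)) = n^2 - 8*n + 7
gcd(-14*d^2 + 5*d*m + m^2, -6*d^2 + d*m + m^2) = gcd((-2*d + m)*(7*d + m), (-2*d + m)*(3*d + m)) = 2*d - m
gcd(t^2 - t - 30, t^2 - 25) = t + 5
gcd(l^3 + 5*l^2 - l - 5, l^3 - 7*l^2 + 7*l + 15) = l + 1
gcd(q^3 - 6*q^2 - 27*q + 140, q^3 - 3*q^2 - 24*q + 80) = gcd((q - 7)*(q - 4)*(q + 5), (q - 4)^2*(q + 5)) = q^2 + q - 20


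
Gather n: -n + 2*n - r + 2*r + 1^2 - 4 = n + r - 3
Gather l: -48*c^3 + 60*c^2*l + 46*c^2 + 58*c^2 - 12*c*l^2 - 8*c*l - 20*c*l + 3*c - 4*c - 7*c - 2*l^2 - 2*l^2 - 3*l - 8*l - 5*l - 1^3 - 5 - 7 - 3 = -48*c^3 + 104*c^2 - 8*c + l^2*(-12*c - 4) + l*(60*c^2 - 28*c - 16) - 16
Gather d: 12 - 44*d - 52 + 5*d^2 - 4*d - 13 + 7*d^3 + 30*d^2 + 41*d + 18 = 7*d^3 + 35*d^2 - 7*d - 35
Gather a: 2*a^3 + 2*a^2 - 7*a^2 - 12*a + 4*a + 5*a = 2*a^3 - 5*a^2 - 3*a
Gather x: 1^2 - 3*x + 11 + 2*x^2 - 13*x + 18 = 2*x^2 - 16*x + 30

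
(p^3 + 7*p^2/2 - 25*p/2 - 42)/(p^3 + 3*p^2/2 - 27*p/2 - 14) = (p + 3)/(p + 1)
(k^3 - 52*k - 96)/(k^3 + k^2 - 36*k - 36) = (k^2 - 6*k - 16)/(k^2 - 5*k - 6)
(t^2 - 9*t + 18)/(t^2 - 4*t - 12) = (t - 3)/(t + 2)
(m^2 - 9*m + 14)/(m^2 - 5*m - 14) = (m - 2)/(m + 2)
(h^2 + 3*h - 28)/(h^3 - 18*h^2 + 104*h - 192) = (h + 7)/(h^2 - 14*h + 48)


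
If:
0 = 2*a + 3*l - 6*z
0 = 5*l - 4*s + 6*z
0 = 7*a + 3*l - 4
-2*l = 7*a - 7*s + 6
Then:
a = 20/63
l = 16/27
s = 254/189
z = 76/189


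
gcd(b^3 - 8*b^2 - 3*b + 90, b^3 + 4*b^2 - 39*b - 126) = b^2 - 3*b - 18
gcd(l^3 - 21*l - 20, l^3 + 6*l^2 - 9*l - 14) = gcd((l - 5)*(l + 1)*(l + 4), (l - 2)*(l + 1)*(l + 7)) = l + 1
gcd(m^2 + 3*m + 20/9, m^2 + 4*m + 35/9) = m + 5/3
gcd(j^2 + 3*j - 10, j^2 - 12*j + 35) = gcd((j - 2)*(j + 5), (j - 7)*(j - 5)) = 1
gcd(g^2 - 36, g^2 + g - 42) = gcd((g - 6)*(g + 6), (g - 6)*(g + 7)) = g - 6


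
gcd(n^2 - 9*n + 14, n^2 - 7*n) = n - 7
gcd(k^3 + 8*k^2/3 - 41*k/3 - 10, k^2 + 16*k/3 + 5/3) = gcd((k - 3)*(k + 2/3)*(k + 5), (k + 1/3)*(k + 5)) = k + 5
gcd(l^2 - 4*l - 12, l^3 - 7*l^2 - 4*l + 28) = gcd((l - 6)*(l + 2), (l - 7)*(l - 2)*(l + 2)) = l + 2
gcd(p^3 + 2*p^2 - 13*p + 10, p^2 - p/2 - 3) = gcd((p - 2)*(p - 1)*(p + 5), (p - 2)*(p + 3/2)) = p - 2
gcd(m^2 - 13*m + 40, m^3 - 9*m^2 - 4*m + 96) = m - 8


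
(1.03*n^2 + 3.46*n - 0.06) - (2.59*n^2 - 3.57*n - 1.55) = -1.56*n^2 + 7.03*n + 1.49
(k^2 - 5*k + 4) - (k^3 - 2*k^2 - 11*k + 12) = -k^3 + 3*k^2 + 6*k - 8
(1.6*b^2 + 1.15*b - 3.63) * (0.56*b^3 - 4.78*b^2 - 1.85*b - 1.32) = 0.896*b^5 - 7.004*b^4 - 10.4898*b^3 + 13.1119*b^2 + 5.1975*b + 4.7916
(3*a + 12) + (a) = 4*a + 12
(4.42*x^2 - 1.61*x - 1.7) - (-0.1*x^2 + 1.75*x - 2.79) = 4.52*x^2 - 3.36*x + 1.09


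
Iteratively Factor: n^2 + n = (n + 1)*(n)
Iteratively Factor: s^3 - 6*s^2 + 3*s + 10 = (s + 1)*(s^2 - 7*s + 10) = (s - 2)*(s + 1)*(s - 5)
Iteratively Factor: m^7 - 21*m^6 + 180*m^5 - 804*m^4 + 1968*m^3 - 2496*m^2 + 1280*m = (m - 4)*(m^6 - 17*m^5 + 112*m^4 - 356*m^3 + 544*m^2 - 320*m) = (m - 4)*(m - 2)*(m^5 - 15*m^4 + 82*m^3 - 192*m^2 + 160*m) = m*(m - 4)*(m - 2)*(m^4 - 15*m^3 + 82*m^2 - 192*m + 160) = m*(m - 4)^2*(m - 2)*(m^3 - 11*m^2 + 38*m - 40) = m*(m - 5)*(m - 4)^2*(m - 2)*(m^2 - 6*m + 8) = m*(m - 5)*(m - 4)^2*(m - 2)^2*(m - 4)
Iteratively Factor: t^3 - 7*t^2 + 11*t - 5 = (t - 1)*(t^2 - 6*t + 5) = (t - 1)^2*(t - 5)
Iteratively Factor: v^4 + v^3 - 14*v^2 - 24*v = (v + 2)*(v^3 - v^2 - 12*v) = (v - 4)*(v + 2)*(v^2 + 3*v) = v*(v - 4)*(v + 2)*(v + 3)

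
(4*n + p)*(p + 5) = 4*n*p + 20*n + p^2 + 5*p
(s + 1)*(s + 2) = s^2 + 3*s + 2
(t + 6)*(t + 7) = t^2 + 13*t + 42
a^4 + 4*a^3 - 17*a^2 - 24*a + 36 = (a - 3)*(a - 1)*(a + 2)*(a + 6)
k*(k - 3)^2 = k^3 - 6*k^2 + 9*k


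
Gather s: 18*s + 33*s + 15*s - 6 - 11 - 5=66*s - 22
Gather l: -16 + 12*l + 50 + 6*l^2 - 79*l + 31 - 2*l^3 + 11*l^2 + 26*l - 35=-2*l^3 + 17*l^2 - 41*l + 30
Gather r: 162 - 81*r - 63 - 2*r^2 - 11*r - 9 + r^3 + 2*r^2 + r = r^3 - 91*r + 90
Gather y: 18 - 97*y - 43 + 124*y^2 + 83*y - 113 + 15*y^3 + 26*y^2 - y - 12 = 15*y^3 + 150*y^2 - 15*y - 150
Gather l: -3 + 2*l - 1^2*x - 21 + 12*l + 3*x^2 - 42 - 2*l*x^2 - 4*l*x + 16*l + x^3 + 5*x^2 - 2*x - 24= l*(-2*x^2 - 4*x + 30) + x^3 + 8*x^2 - 3*x - 90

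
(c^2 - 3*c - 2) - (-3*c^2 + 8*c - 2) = 4*c^2 - 11*c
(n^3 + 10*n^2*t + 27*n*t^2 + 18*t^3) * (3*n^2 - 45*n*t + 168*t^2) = 3*n^5 - 15*n^4*t - 201*n^3*t^2 + 519*n^2*t^3 + 3726*n*t^4 + 3024*t^5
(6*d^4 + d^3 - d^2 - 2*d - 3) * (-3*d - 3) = -18*d^5 - 21*d^4 + 9*d^2 + 15*d + 9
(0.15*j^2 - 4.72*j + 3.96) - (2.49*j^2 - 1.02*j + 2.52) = -2.34*j^2 - 3.7*j + 1.44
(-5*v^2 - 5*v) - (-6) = -5*v^2 - 5*v + 6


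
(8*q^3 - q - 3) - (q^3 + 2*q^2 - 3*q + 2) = 7*q^3 - 2*q^2 + 2*q - 5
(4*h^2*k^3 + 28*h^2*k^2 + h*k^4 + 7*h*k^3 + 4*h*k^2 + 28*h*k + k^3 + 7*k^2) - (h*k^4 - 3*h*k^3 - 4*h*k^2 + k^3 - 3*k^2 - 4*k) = 4*h^2*k^3 + 28*h^2*k^2 + 10*h*k^3 + 8*h*k^2 + 28*h*k + 10*k^2 + 4*k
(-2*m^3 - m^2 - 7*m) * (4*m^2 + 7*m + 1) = -8*m^5 - 18*m^4 - 37*m^3 - 50*m^2 - 7*m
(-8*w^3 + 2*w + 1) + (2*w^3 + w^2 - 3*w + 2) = -6*w^3 + w^2 - w + 3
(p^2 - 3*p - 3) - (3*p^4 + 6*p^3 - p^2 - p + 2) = -3*p^4 - 6*p^3 + 2*p^2 - 2*p - 5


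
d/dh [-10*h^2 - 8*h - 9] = -20*h - 8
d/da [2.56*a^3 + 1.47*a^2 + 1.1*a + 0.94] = 7.68*a^2 + 2.94*a + 1.1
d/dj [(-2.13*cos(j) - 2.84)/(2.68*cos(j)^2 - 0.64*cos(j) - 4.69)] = (5.7084*sin(j)^2 - 15.2224*cos(j) - 13.8805)*sin(j)/(-2.68*cos(j)^2 + 0.64*cos(j) + 4.69)^2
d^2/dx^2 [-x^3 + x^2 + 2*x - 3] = 2 - 6*x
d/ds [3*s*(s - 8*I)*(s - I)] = 9*s^2 - 54*I*s - 24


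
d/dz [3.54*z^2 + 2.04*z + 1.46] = 7.08*z + 2.04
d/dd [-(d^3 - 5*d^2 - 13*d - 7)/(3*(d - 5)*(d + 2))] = (-d^4 + 6*d^3 + 2*d^2 - 114*d - 109)/(3*(d^4 - 6*d^3 - 11*d^2 + 60*d + 100))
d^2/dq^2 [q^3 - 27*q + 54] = 6*q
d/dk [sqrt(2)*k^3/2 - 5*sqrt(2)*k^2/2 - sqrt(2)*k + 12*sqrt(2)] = sqrt(2)*(3*k^2 - 10*k - 2)/2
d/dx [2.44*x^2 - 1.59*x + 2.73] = 4.88*x - 1.59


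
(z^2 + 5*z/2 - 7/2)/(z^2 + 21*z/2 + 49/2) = (z - 1)/(z + 7)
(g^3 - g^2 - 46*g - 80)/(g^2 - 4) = (g^2 - 3*g - 40)/(g - 2)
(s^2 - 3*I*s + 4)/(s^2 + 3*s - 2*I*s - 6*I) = (s^2 - 3*I*s + 4)/(s^2 + s*(3 - 2*I) - 6*I)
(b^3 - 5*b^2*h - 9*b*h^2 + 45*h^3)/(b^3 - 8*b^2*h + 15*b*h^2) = (b + 3*h)/b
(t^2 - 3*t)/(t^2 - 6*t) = (t - 3)/(t - 6)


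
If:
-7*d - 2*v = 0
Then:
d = -2*v/7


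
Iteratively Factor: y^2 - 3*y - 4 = (y + 1)*(y - 4)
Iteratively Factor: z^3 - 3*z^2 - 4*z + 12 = (z + 2)*(z^2 - 5*z + 6) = (z - 2)*(z + 2)*(z - 3)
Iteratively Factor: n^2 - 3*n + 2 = (n - 1)*(n - 2)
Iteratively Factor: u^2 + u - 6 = (u + 3)*(u - 2)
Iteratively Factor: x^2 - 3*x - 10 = (x - 5)*(x + 2)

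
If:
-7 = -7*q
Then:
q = 1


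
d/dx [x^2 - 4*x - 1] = 2*x - 4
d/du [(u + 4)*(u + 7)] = 2*u + 11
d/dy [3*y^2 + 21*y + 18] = 6*y + 21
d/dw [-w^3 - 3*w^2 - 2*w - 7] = -3*w^2 - 6*w - 2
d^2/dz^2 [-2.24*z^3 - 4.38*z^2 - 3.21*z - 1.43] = -13.44*z - 8.76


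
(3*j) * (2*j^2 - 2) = 6*j^3 - 6*j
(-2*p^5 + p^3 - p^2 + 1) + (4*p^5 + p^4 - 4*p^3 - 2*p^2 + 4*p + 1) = 2*p^5 + p^4 - 3*p^3 - 3*p^2 + 4*p + 2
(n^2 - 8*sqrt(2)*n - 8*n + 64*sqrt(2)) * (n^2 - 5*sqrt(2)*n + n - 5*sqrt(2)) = n^4 - 13*sqrt(2)*n^3 - 7*n^3 + 72*n^2 + 91*sqrt(2)*n^2 - 560*n + 104*sqrt(2)*n - 640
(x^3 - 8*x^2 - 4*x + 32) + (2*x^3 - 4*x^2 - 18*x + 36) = 3*x^3 - 12*x^2 - 22*x + 68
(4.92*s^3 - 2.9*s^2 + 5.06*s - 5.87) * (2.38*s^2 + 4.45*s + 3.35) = 11.7096*s^5 + 14.992*s^4 + 15.6198*s^3 - 1.1686*s^2 - 9.1705*s - 19.6645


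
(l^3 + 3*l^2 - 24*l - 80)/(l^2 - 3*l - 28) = (l^2 - l - 20)/(l - 7)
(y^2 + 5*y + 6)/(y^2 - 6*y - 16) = (y + 3)/(y - 8)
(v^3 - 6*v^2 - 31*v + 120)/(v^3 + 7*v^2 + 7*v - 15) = (v^2 - 11*v + 24)/(v^2 + 2*v - 3)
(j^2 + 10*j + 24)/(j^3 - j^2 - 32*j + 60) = (j + 4)/(j^2 - 7*j + 10)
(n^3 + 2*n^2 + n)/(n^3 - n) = (n + 1)/(n - 1)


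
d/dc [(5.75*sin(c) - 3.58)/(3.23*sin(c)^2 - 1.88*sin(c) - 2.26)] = (-18.5725*sin(c)^2 + 23.1268*sin(c) - 19.7254)*cos(c)/(10.4329*sin(c)^4 - 12.1448*sin(c)^3 - 11.0652*sin(c)^2 + 8.4976*sin(c) + 5.1076)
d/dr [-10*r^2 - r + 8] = -20*r - 1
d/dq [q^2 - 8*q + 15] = 2*q - 8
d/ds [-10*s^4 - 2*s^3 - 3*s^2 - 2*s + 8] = -40*s^3 - 6*s^2 - 6*s - 2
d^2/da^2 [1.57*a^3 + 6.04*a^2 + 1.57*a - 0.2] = 9.42*a + 12.08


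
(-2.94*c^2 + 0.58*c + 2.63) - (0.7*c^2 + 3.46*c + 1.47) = -3.64*c^2 - 2.88*c + 1.16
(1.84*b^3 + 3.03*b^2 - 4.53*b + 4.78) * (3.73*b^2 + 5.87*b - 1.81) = 6.8632*b^5 + 22.1027*b^4 - 2.44120000000001*b^3 - 14.246*b^2 + 36.2579*b - 8.6518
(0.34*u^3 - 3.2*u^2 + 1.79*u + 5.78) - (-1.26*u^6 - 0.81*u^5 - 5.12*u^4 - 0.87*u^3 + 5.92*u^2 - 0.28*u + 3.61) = 1.26*u^6 + 0.81*u^5 + 5.12*u^4 + 1.21*u^3 - 9.12*u^2 + 2.07*u + 2.17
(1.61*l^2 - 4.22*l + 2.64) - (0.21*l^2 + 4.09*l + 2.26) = 1.4*l^2 - 8.31*l + 0.38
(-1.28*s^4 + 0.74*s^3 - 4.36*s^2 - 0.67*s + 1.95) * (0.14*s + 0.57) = -0.1792*s^5 - 0.626*s^4 - 0.1886*s^3 - 2.579*s^2 - 0.1089*s + 1.1115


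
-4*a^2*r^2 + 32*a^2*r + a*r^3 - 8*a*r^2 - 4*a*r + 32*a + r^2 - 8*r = (-4*a + r)*(r - 8)*(a*r + 1)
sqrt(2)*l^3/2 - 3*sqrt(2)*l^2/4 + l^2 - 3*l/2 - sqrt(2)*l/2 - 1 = (l - 2)*(l + 1/2)*(sqrt(2)*l/2 + 1)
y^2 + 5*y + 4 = (y + 1)*(y + 4)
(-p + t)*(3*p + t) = -3*p^2 + 2*p*t + t^2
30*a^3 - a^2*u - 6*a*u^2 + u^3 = (-5*a + u)*(-3*a + u)*(2*a + u)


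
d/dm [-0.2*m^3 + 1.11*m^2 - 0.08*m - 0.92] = -0.6*m^2 + 2.22*m - 0.08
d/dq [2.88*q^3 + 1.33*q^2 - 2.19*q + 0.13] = 8.64*q^2 + 2.66*q - 2.19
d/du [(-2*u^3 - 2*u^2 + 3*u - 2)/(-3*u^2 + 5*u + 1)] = (6*u^4 - 20*u^3 - 7*u^2 - 16*u + 13)/(9*u^4 - 30*u^3 + 19*u^2 + 10*u + 1)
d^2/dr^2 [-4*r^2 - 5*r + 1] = -8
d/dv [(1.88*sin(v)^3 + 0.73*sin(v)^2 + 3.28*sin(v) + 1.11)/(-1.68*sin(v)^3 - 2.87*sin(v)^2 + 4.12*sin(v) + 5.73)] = (-4.1692*sin(v)^4 + 26.512*sin(v)^3 + 50.3328*sin(v)^2 + 14.7372*sin(v) + 14.2212)*cos(v)/(2.8224*sin(v)^6 + 9.6432*sin(v)^5 - 5.6063*sin(v)^4 - 42.9016*sin(v)^3 - 15.9158*sin(v)^2 + 47.2152*sin(v) + 32.8329)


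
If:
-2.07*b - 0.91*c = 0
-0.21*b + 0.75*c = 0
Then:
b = 0.00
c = 0.00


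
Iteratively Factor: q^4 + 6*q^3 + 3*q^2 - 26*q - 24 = (q + 1)*(q^3 + 5*q^2 - 2*q - 24) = (q + 1)*(q + 4)*(q^2 + q - 6) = (q - 2)*(q + 1)*(q + 4)*(q + 3)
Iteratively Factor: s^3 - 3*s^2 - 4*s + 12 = (s + 2)*(s^2 - 5*s + 6) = (s - 3)*(s + 2)*(s - 2)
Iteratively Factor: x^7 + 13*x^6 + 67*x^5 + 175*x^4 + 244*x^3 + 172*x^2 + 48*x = (x + 2)*(x^6 + 11*x^5 + 45*x^4 + 85*x^3 + 74*x^2 + 24*x) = (x + 1)*(x + 2)*(x^5 + 10*x^4 + 35*x^3 + 50*x^2 + 24*x) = x*(x + 1)*(x + 2)*(x^4 + 10*x^3 + 35*x^2 + 50*x + 24) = x*(x + 1)^2*(x + 2)*(x^3 + 9*x^2 + 26*x + 24) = x*(x + 1)^2*(x + 2)*(x + 4)*(x^2 + 5*x + 6) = x*(x + 1)^2*(x + 2)^2*(x + 4)*(x + 3)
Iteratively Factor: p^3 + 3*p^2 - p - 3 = (p + 3)*(p^2 - 1) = (p + 1)*(p + 3)*(p - 1)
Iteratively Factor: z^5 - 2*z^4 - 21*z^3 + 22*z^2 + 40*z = (z + 4)*(z^4 - 6*z^3 + 3*z^2 + 10*z) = z*(z + 4)*(z^3 - 6*z^2 + 3*z + 10) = z*(z - 5)*(z + 4)*(z^2 - z - 2) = z*(z - 5)*(z + 1)*(z + 4)*(z - 2)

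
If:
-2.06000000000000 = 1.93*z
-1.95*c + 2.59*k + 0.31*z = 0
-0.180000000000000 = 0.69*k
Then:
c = -0.52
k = -0.26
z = -1.07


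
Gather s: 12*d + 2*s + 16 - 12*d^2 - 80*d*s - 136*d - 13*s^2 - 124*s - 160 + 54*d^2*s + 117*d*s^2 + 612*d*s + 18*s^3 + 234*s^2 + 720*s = -12*d^2 - 124*d + 18*s^3 + s^2*(117*d + 221) + s*(54*d^2 + 532*d + 598) - 144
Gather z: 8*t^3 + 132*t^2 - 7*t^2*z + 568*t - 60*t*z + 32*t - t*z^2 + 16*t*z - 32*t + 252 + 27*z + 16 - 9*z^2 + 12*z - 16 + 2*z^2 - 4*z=8*t^3 + 132*t^2 + 568*t + z^2*(-t - 7) + z*(-7*t^2 - 44*t + 35) + 252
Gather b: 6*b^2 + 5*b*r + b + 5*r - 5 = 6*b^2 + b*(5*r + 1) + 5*r - 5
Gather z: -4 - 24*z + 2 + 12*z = -12*z - 2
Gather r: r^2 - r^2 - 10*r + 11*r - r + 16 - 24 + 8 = 0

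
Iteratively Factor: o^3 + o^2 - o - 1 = (o + 1)*(o^2 - 1) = (o + 1)^2*(o - 1)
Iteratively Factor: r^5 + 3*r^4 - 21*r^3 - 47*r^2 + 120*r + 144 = (r - 3)*(r^4 + 6*r^3 - 3*r^2 - 56*r - 48) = (r - 3)*(r + 4)*(r^3 + 2*r^2 - 11*r - 12) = (r - 3)*(r + 4)^2*(r^2 - 2*r - 3) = (r - 3)^2*(r + 4)^2*(r + 1)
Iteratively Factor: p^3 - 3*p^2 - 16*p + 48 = (p - 4)*(p^2 + p - 12) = (p - 4)*(p + 4)*(p - 3)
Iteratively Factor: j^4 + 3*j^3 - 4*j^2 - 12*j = (j)*(j^3 + 3*j^2 - 4*j - 12) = j*(j - 2)*(j^2 + 5*j + 6) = j*(j - 2)*(j + 3)*(j + 2)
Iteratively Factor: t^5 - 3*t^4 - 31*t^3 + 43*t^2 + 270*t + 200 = (t - 5)*(t^4 + 2*t^3 - 21*t^2 - 62*t - 40) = (t - 5)*(t + 4)*(t^3 - 2*t^2 - 13*t - 10) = (t - 5)*(t + 1)*(t + 4)*(t^2 - 3*t - 10) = (t - 5)^2*(t + 1)*(t + 4)*(t + 2)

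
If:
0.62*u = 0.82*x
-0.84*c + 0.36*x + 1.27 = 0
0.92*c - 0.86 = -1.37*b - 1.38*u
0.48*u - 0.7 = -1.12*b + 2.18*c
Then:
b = 3.01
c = 0.61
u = -2.77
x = -2.10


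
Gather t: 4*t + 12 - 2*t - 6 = 2*t + 6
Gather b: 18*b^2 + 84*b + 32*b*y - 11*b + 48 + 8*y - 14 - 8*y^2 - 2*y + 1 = 18*b^2 + b*(32*y + 73) - 8*y^2 + 6*y + 35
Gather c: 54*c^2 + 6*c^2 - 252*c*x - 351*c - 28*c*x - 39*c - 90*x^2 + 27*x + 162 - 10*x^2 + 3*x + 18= 60*c^2 + c*(-280*x - 390) - 100*x^2 + 30*x + 180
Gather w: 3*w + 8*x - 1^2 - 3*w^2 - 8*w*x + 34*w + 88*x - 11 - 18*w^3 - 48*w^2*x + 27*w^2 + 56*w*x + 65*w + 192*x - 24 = -18*w^3 + w^2*(24 - 48*x) + w*(48*x + 102) + 288*x - 36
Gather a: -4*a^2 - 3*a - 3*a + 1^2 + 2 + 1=-4*a^2 - 6*a + 4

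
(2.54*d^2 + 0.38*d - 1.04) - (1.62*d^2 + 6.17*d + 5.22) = 0.92*d^2 - 5.79*d - 6.26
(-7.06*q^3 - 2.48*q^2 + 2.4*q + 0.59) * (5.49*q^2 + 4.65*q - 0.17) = -38.7594*q^5 - 46.4442*q^4 + 2.8442*q^3 + 14.8207*q^2 + 2.3355*q - 0.1003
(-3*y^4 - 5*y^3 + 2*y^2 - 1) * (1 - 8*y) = 24*y^5 + 37*y^4 - 21*y^3 + 2*y^2 + 8*y - 1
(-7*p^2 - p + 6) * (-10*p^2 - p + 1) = 70*p^4 + 17*p^3 - 66*p^2 - 7*p + 6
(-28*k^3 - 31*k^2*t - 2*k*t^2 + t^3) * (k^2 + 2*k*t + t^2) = -28*k^5 - 87*k^4*t - 92*k^3*t^2 - 34*k^2*t^3 + t^5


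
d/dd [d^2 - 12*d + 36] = 2*d - 12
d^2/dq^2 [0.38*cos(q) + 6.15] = -0.38*cos(q)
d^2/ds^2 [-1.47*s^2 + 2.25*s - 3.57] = -2.94000000000000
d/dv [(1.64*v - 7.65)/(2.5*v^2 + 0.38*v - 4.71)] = (-4.1*v^2 + 38.25*v - 4.8174)/(6.25*v^4 + 1.9*v^3 - 23.4056*v^2 - 3.5796*v + 22.1841)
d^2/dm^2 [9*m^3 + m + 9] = 54*m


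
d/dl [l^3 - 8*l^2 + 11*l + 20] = 3*l^2 - 16*l + 11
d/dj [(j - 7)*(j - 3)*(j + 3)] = 3*j^2 - 14*j - 9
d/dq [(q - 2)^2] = 2*q - 4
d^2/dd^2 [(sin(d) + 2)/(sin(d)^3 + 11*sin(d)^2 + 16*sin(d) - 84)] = (-4*sin(d)^7 - 51*sin(d)^6 - 293*sin(d)^5 - 1858*sin(d)^4 - 7550*sin(d)^3 - 6596*sin(d)^2 - 1080*sin(d) + 7408)/(sin(d)^3 + 11*sin(d)^2 + 16*sin(d) - 84)^3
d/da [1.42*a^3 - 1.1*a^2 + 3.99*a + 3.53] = 4.26*a^2 - 2.2*a + 3.99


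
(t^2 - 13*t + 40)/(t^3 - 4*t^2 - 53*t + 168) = (t - 5)/(t^2 + 4*t - 21)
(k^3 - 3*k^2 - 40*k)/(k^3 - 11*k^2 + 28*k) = (k^2 - 3*k - 40)/(k^2 - 11*k + 28)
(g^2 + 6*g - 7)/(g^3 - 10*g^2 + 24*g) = (g^2 + 6*g - 7)/(g*(g^2 - 10*g + 24))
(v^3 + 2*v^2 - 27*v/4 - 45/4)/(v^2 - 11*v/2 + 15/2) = (2*v^2 + 9*v + 9)/(2*(v - 3))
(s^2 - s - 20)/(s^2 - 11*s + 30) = (s + 4)/(s - 6)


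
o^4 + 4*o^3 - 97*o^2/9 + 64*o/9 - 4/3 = (o - 1)*(o - 2/3)*(o - 1/3)*(o + 6)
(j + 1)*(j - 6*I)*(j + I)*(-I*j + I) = -I*j^4 - 5*j^3 - 5*I*j^2 + 5*j + 6*I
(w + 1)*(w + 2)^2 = w^3 + 5*w^2 + 8*w + 4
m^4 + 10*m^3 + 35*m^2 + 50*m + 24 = (m + 1)*(m + 2)*(m + 3)*(m + 4)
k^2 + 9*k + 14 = (k + 2)*(k + 7)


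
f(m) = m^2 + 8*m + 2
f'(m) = 2*m + 8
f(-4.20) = -13.96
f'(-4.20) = -0.40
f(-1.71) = -8.76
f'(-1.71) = 4.58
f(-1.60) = -8.24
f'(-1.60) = 4.80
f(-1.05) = -5.30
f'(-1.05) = 5.90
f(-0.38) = -0.90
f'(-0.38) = 7.24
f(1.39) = 15.05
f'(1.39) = 10.78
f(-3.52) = -13.77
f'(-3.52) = 0.96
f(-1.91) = -9.63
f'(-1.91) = 4.18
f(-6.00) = -10.00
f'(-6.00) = -4.00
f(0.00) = 2.00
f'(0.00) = 8.00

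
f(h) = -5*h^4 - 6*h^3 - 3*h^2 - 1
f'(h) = -20*h^3 - 18*h^2 - 6*h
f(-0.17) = -1.06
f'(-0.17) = 0.60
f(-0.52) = -1.33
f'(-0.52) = 1.06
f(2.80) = -463.56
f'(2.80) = -596.96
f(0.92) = -11.79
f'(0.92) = -36.33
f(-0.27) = -1.13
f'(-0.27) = 0.70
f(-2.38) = -97.53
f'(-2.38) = 181.95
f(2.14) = -178.40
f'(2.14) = -291.28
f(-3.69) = -667.38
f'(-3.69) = 781.92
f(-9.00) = -28675.00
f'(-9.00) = 13176.00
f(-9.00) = -28675.00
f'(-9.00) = 13176.00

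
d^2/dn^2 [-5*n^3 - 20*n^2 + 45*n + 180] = -30*n - 40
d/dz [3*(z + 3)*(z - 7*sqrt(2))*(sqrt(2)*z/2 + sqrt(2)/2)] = 9*sqrt(2)*z^2/2 - 42*z + 12*sqrt(2)*z - 84 + 9*sqrt(2)/2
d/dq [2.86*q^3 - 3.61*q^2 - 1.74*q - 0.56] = 8.58*q^2 - 7.22*q - 1.74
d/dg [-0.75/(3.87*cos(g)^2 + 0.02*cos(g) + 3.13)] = -(5.805*cos(g) + 0.015)*sin(g)/(3.87*cos(g)^2 + 0.02*cos(g) + 3.13)^2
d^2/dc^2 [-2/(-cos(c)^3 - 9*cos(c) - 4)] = 48*(3*(1 - cos(2*c))^3 - 22*(1 - cos(2*c))^2 + 104*cos(c) - 88*cos(2*c) + 24*cos(3*c) + 408)/(39*cos(c) + cos(3*c) + 16)^3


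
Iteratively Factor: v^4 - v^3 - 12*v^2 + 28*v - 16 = (v + 4)*(v^3 - 5*v^2 + 8*v - 4) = (v - 2)*(v + 4)*(v^2 - 3*v + 2) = (v - 2)*(v - 1)*(v + 4)*(v - 2)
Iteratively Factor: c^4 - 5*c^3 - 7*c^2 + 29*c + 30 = (c - 3)*(c^3 - 2*c^2 - 13*c - 10) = (c - 3)*(c + 2)*(c^2 - 4*c - 5) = (c - 3)*(c + 1)*(c + 2)*(c - 5)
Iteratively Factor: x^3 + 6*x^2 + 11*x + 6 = (x + 1)*(x^2 + 5*x + 6) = (x + 1)*(x + 2)*(x + 3)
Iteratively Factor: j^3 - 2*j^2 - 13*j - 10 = (j - 5)*(j^2 + 3*j + 2) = (j - 5)*(j + 1)*(j + 2)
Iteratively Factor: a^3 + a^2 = (a)*(a^2 + a) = a*(a + 1)*(a)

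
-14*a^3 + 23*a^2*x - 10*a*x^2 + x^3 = (-7*a + x)*(-2*a + x)*(-a + x)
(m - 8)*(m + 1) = m^2 - 7*m - 8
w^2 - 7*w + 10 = (w - 5)*(w - 2)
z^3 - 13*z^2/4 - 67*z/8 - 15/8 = (z - 5)*(z + 1/4)*(z + 3/2)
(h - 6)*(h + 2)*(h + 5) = h^3 + h^2 - 32*h - 60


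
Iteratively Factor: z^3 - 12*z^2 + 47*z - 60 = (z - 4)*(z^2 - 8*z + 15) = (z - 5)*(z - 4)*(z - 3)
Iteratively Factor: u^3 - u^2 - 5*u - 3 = (u + 1)*(u^2 - 2*u - 3) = (u - 3)*(u + 1)*(u + 1)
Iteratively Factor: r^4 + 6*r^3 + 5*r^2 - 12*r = (r + 4)*(r^3 + 2*r^2 - 3*r) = (r + 3)*(r + 4)*(r^2 - r) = (r - 1)*(r + 3)*(r + 4)*(r)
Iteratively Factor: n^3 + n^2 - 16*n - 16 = (n - 4)*(n^2 + 5*n + 4) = (n - 4)*(n + 4)*(n + 1)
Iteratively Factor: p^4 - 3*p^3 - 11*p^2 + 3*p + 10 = (p + 2)*(p^3 - 5*p^2 - p + 5) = (p - 1)*(p + 2)*(p^2 - 4*p - 5) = (p - 1)*(p + 1)*(p + 2)*(p - 5)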